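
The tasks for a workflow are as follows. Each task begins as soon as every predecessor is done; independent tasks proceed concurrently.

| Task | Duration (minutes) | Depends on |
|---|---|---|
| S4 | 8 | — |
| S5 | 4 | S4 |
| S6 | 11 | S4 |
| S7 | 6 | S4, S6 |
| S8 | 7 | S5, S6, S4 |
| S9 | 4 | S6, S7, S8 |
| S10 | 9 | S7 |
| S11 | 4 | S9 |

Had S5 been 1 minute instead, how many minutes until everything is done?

34

Critical path before the change: S4→S6→S7→S10 = 8+11+6+9 = 34 giving 34 minutes.
S5 is off the critical path — its longest chain is 27 minutes, giving 7 of slack.
That remains the longest chain; total 34 minutes.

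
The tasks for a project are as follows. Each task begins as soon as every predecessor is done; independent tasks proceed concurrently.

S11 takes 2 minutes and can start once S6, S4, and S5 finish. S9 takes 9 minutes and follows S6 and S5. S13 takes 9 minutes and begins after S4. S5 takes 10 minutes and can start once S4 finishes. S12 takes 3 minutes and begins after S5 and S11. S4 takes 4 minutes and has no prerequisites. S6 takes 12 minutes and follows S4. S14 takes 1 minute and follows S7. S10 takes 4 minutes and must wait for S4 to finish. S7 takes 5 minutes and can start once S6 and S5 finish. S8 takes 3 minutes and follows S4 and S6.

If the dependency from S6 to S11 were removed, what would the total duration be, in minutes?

25

With the dependency in place, S4→S6→S9 = 4+12+9 = 25 sets the finish at 25 minutes.
Without S6→S11, S11's earliest start moves from 16 to 14.
After: S4→S6→S9 = 4+12+9 = 25 → 25 minutes.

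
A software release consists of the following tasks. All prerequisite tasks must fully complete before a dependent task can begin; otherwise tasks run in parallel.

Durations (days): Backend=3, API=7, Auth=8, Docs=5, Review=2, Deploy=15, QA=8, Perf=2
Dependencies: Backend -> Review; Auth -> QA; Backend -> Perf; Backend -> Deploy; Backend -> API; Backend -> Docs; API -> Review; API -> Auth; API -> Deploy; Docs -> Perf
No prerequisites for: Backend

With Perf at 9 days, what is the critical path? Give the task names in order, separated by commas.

Backend, API, Auth, QA

Actual critical path: Backend→API→Auth→QA = 3+7+8+8 = 26 ⇒ 26 days.
The longest path through Perf is only 10 days, so Perf has float 16.
No other chain overtakes it, so the finish is 26 days.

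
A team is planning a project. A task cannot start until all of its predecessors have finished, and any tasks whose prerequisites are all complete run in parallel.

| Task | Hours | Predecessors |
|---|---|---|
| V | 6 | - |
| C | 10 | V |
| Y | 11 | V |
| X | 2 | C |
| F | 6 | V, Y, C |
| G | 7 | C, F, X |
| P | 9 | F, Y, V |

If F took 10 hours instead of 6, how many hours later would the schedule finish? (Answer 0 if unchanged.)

4

Baseline: V→Y→F→P = 6+11+6+9 = 32 → 32 hours.
F lies on that path, so at 10 hours the path becomes 36 hours.
That remains the longest chain; total 36 hours.
Change in finish: 36 − 32 = +4 hours.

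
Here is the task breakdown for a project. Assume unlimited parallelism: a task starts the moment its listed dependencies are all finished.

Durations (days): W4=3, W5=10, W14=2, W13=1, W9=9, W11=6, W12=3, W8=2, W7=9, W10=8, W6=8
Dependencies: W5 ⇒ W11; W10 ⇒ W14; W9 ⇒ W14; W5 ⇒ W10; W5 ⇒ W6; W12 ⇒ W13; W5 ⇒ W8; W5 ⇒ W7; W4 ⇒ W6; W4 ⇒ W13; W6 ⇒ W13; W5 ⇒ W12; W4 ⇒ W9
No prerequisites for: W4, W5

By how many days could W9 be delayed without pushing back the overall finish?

The longest chain is W5→W10→W14 = 10+8+2 = 20; overall finish 20 days.
W9 finishes as early as 12 and must finish by 18.
Float = 20 − 14 = 6.

6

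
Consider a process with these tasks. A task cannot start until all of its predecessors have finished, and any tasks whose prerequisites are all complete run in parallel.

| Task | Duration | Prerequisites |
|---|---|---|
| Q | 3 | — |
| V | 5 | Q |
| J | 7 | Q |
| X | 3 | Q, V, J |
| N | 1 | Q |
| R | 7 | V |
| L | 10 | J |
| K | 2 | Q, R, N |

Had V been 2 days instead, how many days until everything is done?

20

Critical path before the change: Q→J→L = 3+7+10 = 20 giving 20 days.
V is off the critical path — its longest chain is 17 days, giving 3 of slack.
The critical path is still Q→J→L; finish is now 20 days.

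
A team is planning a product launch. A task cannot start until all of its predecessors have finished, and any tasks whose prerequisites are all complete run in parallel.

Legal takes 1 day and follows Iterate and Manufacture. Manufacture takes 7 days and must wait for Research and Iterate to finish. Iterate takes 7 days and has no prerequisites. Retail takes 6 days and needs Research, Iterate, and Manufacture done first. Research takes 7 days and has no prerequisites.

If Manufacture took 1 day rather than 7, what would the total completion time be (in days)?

As given, the longest chain is Research→Manufacture→Retail = 7+7+6 = 20, so the finish is 20 days.
Since Manufacture is critical, the -6 change carries straight to that chain (now 14 days).
That remains the longest chain; total 14 days.

14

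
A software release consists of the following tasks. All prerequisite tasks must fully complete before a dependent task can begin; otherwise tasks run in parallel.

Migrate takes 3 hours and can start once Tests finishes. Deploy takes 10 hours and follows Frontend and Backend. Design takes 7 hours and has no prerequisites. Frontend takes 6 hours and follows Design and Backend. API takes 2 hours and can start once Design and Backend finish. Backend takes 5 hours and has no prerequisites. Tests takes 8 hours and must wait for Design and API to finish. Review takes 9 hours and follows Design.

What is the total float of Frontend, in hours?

0

The longest chain is Design→Frontend→Deploy = 7+6+10 = 23; overall finish 23 hours.
Longest path through Frontend: 23 hours (earliest finish 13, latest finish 13).
Slack of Frontend = 7 − 7 = 0 hours.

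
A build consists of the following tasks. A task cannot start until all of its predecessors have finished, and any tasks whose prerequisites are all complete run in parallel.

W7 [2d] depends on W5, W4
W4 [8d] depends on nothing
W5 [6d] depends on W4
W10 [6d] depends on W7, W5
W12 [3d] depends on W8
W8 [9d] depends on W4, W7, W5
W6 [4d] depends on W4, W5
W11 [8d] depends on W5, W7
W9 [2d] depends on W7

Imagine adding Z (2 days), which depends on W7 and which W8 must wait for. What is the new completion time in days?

Originally the project takes 28 days.
With Z inserted, W8 now waits for max(W4, W7, W5, Z).
New critical path: W4→W5→W7→Z→W8→W12 = 8+6+2+2+9+3 = 30 ⇒ 30 days.

30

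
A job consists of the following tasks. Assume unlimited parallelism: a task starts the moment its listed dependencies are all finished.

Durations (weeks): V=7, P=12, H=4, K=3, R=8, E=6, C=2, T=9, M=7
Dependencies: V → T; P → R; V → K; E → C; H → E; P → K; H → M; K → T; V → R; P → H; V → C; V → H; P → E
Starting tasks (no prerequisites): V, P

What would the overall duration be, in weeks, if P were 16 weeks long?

Actual critical path: P→H→E→C = 12+4+6+2 = 24 ⇒ 24 weeks.
P is on the critical path; changing it to 16 makes that path 28 weeks.
The critical path is still P→H→E→C; finish is now 28 weeks.

28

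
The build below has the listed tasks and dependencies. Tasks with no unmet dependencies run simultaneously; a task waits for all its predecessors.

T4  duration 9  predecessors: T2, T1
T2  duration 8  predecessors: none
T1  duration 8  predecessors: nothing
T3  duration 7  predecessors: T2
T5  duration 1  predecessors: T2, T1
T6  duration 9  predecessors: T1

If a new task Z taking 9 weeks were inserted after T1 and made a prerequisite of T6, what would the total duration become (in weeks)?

26

Originally the plan takes 17 weeks.
With Z inserted, T6 now waits for max(T1, Z).
New critical path: T1→Z→T6 = 8+9+9 = 26 ⇒ 26 weeks.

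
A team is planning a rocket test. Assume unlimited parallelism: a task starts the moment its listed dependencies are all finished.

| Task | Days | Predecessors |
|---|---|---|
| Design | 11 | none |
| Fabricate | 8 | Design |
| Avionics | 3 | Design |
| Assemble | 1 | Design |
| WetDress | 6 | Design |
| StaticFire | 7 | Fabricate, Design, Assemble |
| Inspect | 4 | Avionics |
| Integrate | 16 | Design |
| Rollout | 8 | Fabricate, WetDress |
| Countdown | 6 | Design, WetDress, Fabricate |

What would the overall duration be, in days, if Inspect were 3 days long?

27

The binding path is Design→Fabricate→Rollout = 11+8+8 = 27; finish at 27 days.
Inspect has 9 days of float (longest path through it is 18).
No other chain overtakes it, so the finish is 27 days.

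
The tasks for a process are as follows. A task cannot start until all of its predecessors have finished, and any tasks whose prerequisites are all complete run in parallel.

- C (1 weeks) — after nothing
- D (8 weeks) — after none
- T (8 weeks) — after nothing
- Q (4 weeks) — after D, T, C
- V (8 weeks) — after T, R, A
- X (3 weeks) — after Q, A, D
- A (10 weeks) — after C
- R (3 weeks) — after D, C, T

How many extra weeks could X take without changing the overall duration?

4

The longest chain is C→A→V = 1+10+8 = 19; overall finish 19 weeks.
Longest path through X: 15 weeks (earliest finish 15, latest finish 19).
Slack of X = 16 − 12 = 4 weeks.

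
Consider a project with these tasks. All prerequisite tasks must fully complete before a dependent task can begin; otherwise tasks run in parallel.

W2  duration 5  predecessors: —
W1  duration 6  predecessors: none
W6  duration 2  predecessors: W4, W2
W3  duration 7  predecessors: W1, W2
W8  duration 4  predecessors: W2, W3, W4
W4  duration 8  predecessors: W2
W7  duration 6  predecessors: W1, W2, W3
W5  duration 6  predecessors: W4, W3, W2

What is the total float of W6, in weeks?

4

Critical path: W1→W3→W5 = 6+7+6 = 19, so the finish is 19 weeks.
W6 finishes as early as 15 and must finish by 19.
Slack of W6 = 17 − 13 = 4 weeks.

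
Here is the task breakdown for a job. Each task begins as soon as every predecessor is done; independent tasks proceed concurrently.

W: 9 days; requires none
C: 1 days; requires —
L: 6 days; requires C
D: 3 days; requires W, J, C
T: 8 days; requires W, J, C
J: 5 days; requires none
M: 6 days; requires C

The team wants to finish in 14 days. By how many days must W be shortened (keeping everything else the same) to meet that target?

3

Current finish: 17 days; target: 14.
W is on every critical path, so each day cut from W cuts the finish by one (this holds down to a finish of 13).
Need 17 − 14 = 3 days off W → W becomes 6 days, finish becomes 14.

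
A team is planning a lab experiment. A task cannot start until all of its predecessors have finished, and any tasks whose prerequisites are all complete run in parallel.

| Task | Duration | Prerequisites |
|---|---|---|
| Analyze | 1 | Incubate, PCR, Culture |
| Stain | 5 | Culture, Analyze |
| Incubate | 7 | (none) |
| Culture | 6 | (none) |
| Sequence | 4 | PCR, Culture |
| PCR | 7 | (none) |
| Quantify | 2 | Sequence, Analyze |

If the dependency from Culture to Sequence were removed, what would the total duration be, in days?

With the dependency in place, Incubate→Analyze→Stain = 7+1+5 = 13 sets the finish at 13 days.
Dropping Culture→Sequence doesn't change Sequence's earliest start (7); another predecessor still binds.
After: Incubate→Analyze→Stain = 7+1+5 = 13 → 13 days.

13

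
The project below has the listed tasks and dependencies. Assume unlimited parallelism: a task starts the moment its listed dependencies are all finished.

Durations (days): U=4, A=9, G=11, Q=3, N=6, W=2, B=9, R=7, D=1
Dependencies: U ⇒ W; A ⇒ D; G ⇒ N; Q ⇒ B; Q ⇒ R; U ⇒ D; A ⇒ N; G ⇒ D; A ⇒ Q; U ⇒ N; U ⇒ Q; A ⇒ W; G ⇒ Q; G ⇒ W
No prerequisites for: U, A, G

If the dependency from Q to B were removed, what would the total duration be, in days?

21

Original critical path: G→Q→B = 11+3+9 = 23 ⇒ 23 days.
Without Q→B, B's earliest start moves from 14 to 0.
The longest chain is now G→Q→R = 11+3+7 = 21, so the plan takes 21 days.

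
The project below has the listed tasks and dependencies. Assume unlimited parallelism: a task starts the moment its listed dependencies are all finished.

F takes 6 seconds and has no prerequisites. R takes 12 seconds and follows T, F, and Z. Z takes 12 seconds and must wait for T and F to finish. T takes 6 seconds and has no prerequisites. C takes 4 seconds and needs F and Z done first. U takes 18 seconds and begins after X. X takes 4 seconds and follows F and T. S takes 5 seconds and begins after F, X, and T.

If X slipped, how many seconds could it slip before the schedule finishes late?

2

Critical path: F→Z→R = 6+12+12 = 30, so the finish is 30 seconds.
X finishes as early as 10 and must finish by 12.
Slack of X = 8 − 6 = 2 seconds.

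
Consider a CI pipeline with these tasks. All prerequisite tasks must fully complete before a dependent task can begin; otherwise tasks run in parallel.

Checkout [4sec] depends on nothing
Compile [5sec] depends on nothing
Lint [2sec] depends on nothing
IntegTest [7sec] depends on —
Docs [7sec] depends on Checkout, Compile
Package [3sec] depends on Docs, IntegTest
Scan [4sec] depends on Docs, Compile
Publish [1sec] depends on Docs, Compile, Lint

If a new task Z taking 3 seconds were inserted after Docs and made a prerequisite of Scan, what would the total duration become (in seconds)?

19

Originally the CI pipeline takes 16 seconds.
With Z inserted, Scan now waits for max(Docs, Compile, Z).
New critical path: Compile→Docs→Z→Scan = 5+7+3+4 = 19 ⇒ 19 seconds.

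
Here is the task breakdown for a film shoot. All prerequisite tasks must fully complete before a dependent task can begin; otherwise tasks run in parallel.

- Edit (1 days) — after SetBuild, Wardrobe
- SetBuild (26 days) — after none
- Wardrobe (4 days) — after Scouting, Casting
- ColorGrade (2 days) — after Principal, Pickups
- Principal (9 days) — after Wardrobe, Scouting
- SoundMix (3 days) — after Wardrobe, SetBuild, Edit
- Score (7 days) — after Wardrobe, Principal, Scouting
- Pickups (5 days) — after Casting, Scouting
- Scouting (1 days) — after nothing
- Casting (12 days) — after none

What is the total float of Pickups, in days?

The longest chain is Casting→Wardrobe→Principal→Score = 12+4+9+7 = 32; overall finish 32 days.
Pickups finishes as early as 17 and must finish by 30.
Float = 32 − 19 = 13.

13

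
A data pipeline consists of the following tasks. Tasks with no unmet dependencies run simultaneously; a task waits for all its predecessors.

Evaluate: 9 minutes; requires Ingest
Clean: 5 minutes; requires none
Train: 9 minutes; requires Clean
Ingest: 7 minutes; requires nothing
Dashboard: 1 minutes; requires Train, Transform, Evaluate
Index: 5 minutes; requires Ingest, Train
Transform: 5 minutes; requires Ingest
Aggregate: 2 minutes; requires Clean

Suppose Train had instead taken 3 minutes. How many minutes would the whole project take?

17

Actual critical path: Clean→Train→Index = 5+9+5 = 19 ⇒ 19 minutes.
Train is on the critical path; changing it to 3 makes that path 13 minutes.
The binding chain switches to Ingest→Evaluate→Dashboard = 7+9+1 = 17; finish 17 minutes.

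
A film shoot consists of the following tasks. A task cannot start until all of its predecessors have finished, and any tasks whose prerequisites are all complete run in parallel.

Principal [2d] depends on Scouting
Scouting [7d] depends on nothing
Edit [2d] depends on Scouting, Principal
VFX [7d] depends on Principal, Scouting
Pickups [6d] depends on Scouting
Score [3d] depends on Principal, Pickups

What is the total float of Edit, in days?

Critical path: Scouting→Principal→VFX = 7+2+7 = 16, so the finish is 16 days.
Longest path through Edit: 11 days (earliest finish 11, latest finish 16).
Float = 16 − 11 = 5.

5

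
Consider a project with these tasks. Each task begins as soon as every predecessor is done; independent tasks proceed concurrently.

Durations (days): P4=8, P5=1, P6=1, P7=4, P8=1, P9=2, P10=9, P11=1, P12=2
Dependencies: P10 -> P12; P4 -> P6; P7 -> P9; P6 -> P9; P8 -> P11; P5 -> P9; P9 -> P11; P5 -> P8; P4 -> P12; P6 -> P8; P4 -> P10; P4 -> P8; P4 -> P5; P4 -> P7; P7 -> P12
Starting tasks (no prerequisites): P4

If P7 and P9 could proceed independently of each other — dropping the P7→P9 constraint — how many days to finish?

Original critical path: P4→P10→P12 = 8+9+2 = 19 ⇒ 19 days.
Without P7→P9, P9's earliest start moves from 12 to 9.
New critical path: P4→P10→P12 = 8+9+2 = 19 ⇒ 19 days.

19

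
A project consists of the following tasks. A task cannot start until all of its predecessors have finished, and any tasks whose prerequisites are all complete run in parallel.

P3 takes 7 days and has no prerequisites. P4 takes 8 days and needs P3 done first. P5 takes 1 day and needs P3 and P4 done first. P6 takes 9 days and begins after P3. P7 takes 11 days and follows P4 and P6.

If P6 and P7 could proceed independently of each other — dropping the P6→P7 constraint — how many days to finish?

With the dependency in place, P3→P6→P7 = 7+9+11 = 27 sets the finish at 27 days.
Without P6→P7, P7's earliest start moves from 16 to 15.
The longest chain is now P3→P4→P7 = 7+8+11 = 26, so the schedule takes 26 days.

26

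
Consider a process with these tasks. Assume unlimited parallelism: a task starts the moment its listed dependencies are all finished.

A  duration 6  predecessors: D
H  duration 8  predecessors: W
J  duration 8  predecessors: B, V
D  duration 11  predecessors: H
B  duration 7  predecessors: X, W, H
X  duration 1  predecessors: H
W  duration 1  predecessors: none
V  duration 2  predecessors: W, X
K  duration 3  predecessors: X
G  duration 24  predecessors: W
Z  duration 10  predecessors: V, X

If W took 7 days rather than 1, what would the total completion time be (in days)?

32

As given, the longest chain is W→H→D→A = 1+8+11+6 = 26, so the finish is 26 days.
W lies on that path, so at 7 days the path becomes 32 days.
No other chain overtakes it, so the finish is 32 days.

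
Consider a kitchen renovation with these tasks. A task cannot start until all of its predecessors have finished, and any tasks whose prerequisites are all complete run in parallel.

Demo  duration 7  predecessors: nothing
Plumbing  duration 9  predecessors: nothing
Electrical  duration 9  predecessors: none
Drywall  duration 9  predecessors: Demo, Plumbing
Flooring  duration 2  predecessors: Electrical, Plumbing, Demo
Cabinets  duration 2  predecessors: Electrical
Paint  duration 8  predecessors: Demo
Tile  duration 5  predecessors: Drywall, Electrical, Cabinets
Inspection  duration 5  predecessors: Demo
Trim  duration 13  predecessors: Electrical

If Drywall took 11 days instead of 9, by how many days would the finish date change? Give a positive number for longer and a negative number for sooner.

2

Baseline: Plumbing→Drywall→Tile = 9+9+5 = 23 → 23 days.
Drywall is on the critical path; changing it to 11 makes that path 25 days.
No other chain overtakes it, so the finish is 25 days.
Change in finish: 25 − 23 = +2 days.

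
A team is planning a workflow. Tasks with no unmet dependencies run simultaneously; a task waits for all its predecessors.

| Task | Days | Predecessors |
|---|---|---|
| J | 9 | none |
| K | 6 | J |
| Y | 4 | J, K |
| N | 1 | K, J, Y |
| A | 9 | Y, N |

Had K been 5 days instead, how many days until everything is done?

As given, the longest chain is J→K→Y→N→A = 9+6+4+1+9 = 29, so the finish is 29 days.
K lies on that path, so at 5 days the path becomes 28 days.
That remains the longest chain; total 28 days.

28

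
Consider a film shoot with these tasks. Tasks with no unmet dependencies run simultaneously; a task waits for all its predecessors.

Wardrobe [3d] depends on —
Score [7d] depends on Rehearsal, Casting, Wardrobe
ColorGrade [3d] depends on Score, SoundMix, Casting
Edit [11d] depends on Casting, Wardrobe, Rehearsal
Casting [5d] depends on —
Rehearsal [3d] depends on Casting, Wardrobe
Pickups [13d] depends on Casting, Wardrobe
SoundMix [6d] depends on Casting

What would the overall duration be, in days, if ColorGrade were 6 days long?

As given, the longest chain is Casting→Rehearsal→Edit = 5+3+11 = 19, so the finish is 19 days.
ColorGrade has 1 day of float (longest path through it is 18).
New critical path: Casting→Rehearsal→Score→ColorGrade = 5+3+7+6 = 21 ⇒ 21 days.

21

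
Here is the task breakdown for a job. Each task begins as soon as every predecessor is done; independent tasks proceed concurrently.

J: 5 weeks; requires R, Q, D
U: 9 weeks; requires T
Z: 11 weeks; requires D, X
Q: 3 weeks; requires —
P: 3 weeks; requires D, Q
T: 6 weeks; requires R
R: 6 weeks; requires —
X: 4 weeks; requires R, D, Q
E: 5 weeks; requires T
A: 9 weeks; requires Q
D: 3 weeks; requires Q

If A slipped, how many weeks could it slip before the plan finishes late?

The longest chain is R→X→Z = 6+4+11 = 21; overall finish 21 weeks.
Longest path through A: 12 weeks (earliest finish 12, latest finish 21).
Float = 21 − 12 = 9.

9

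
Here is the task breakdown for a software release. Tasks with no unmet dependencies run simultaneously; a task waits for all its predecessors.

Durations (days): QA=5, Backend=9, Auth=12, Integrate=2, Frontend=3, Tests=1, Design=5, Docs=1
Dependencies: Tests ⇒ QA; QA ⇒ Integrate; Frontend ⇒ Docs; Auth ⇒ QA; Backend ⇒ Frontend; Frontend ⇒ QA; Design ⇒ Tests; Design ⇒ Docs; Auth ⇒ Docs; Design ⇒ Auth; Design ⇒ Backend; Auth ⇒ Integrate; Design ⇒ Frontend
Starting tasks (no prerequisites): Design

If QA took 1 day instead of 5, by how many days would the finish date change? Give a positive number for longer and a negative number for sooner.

Critical path before the change: Design→Backend→Frontend→QA→Integrate = 5+9+3+5+2 = 24 giving 24 days.
QA lies on that path, so at 1 day the path becomes 20 days.
The critical path is still Design→Backend→Frontend→QA→Integrate; finish is now 20 days.
Change in finish: 20 − 24 = -4 days.

-4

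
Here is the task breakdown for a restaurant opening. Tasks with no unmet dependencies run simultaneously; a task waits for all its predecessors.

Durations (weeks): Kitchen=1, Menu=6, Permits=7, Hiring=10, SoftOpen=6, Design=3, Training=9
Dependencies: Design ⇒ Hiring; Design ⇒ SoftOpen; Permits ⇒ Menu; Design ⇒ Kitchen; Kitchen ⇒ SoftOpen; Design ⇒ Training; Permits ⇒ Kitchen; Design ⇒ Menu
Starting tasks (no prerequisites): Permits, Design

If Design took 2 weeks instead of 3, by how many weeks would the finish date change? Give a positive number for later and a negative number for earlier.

As given, the longest chain is Permits→Kitchen→SoftOpen = 7+1+6 = 14, so the finish is 14 weeks.
Design has 1 week of float (longest path through it is 13).
That remains the longest chain; total 14 weeks.
Change in finish: 14 − 14 = +0 weeks.

0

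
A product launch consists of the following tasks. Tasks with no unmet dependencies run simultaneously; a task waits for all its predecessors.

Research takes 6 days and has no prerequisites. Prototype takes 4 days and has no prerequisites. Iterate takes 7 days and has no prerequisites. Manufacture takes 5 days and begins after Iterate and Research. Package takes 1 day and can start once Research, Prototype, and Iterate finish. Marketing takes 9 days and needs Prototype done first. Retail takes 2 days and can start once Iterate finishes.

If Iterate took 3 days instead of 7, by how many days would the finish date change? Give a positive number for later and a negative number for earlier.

0

Critical path before the change: Prototype→Marketing = 4+9 = 13 giving 13 days.
The longest path through Iterate is only 12 days, so Iterate has float 1.
No other chain overtakes it, so the finish is 13 days.
Change in finish: 13 − 13 = +0 days.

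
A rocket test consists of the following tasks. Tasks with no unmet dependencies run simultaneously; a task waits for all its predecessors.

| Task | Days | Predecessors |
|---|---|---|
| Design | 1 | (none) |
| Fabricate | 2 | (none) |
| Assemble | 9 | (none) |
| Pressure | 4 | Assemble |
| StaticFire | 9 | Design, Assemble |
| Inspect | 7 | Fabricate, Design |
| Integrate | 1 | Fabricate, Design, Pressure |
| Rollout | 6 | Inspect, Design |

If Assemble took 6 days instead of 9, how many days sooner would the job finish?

Actual critical path: Assemble→StaticFire = 9+9 = 18 ⇒ 18 days.
Assemble lies on that path, so at 6 days the path becomes 15 days.
New critical path: Fabricate→Inspect→Rollout = 2+7+6 = 15 ⇒ 15 days.
Change in finish: 15 − 18 = -3 days.

3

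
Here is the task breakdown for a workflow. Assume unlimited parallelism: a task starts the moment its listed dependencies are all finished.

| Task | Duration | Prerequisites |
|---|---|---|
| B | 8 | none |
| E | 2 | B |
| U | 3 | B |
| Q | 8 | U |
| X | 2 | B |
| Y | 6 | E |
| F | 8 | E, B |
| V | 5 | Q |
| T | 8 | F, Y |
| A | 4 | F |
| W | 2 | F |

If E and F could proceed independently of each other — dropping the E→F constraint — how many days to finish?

Before: longest chain B→E→F→T = 8+2+8+8 = 26, finish 26.
Without E→F, F's earliest start moves from 10 to 8.
The longest chain is now B→E→Y→T = 8+2+6+8 = 24, so the schedule takes 24 days.

24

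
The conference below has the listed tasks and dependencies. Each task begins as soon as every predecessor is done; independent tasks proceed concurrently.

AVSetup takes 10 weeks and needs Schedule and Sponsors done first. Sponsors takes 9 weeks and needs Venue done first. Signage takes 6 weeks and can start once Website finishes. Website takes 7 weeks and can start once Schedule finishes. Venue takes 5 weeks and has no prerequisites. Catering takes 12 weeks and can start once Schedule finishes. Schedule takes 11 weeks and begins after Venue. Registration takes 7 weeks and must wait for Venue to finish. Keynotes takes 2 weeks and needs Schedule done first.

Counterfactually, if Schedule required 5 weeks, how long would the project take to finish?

24

As given, the longest chain is Venue→Schedule→Website→Signage = 5+11+7+6 = 29, so the finish is 29 weeks.
Since Schedule is critical, the -6 change carries straight to that chain (now 23 weeks).
New critical path: Venue→Sponsors→AVSetup = 5+9+10 = 24 ⇒ 24 weeks.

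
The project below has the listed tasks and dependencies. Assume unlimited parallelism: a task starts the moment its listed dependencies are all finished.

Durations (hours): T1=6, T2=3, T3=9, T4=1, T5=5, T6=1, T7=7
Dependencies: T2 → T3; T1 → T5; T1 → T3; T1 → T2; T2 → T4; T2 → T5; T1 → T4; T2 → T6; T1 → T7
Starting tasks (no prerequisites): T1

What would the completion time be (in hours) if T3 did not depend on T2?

15

With the dependency in place, T1→T2→T3 = 6+3+9 = 18 sets the finish at 18 hours.
Without T2→T3, T3's earliest start moves from 9 to 6.
New critical path: T1→T3 = 6+9 = 15 ⇒ 15 hours.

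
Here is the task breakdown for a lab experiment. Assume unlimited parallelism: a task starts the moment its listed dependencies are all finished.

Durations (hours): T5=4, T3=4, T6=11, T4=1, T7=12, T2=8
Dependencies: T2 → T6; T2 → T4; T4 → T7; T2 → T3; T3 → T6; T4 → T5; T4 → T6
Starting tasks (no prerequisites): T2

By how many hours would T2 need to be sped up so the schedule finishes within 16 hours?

Current finish: 23 hours; target: 16.
T2 is on every critical path, so each hour cut from T2 cuts the finish by one (this holds down to a finish of 16).
Need 23 − 16 = 7 hours off T2 → T2 becomes 1 hour, finish becomes 16.

7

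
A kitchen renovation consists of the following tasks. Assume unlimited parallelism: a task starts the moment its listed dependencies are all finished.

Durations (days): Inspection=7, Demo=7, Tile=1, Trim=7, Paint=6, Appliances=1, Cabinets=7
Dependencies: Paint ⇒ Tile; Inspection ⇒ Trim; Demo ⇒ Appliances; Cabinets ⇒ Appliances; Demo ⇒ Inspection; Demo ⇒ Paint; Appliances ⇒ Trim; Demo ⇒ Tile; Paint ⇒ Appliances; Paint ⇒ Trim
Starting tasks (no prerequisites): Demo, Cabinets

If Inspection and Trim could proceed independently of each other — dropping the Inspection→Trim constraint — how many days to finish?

21

Original critical path: Demo→Paint→Appliances→Trim = 7+6+1+7 = 21 ⇒ 21 days.
Dropping Inspection→Trim doesn't change Trim's earliest start (14); another predecessor still binds.
New critical path: Demo→Paint→Appliances→Trim = 7+6+1+7 = 21 ⇒ 21 days.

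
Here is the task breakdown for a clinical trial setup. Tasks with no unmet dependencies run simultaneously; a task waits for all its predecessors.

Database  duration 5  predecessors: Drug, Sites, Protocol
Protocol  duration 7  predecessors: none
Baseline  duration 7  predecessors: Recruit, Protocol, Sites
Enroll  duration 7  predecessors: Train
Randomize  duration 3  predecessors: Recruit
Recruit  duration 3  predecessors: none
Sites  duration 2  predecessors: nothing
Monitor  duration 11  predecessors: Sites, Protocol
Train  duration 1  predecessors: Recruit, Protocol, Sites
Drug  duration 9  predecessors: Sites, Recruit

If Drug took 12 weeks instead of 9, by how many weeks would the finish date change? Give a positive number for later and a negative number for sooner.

2

Critical path before the change: Protocol→Monitor = 7+11 = 18 giving 18 weeks.
Drug is off the critical path — its longest chain is 17 weeks, giving 1 of slack.
The binding chain switches to Recruit→Drug→Database = 3+12+5 = 20; finish 20 weeks.
Change in finish: 20 − 18 = +2 weeks.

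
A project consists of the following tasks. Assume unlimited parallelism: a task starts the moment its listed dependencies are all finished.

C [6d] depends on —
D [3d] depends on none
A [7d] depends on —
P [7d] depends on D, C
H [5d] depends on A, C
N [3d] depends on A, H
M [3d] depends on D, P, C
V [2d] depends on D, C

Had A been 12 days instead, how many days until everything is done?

20

As given, the longest chain is C→P→M = 6+7+3 = 16, so the finish is 16 days.
A is off the critical path — its longest chain is 15 days, giving 1 of slack.
New critical path: A→H→N = 12+5+3 = 20 ⇒ 20 days.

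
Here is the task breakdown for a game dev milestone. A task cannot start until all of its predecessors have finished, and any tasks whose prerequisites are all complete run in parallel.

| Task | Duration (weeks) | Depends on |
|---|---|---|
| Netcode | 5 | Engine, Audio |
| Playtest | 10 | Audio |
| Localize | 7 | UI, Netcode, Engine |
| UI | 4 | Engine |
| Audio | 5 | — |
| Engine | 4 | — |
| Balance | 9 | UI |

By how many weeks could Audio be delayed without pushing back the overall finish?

Critical path: Engine→UI→Balance = 4+4+9 = 17, so the finish is 17 weeks.
Audio finishes as early as 5 and must finish by 5.
Float = 17 − 17 = 0.

0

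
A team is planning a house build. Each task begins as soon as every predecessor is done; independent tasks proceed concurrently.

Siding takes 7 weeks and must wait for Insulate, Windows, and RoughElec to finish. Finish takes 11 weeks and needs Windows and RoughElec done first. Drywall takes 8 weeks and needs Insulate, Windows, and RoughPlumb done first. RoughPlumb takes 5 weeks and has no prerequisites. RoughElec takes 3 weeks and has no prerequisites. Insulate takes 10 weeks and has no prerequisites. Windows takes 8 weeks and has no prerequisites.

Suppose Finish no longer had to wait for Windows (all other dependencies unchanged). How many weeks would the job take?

Original critical path: Windows→Finish = 8+11 = 19 ⇒ 19 weeks.
Without Windows→Finish, Finish's earliest start moves from 8 to 3.
After: Insulate→Drywall = 10+8 = 18 → 18 weeks.

18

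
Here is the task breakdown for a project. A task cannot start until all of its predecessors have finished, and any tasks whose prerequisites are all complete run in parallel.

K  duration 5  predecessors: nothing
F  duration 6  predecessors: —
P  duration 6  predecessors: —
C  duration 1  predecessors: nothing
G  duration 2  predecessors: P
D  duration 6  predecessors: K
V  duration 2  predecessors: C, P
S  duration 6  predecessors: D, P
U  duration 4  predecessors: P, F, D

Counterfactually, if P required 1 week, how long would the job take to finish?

17

The binding path is K→D→S = 5+6+6 = 17; finish at 17 weeks.
The longest path through P is only 12 weeks, so P has float 5.
The critical path is still K→D→S; finish is now 17 weeks.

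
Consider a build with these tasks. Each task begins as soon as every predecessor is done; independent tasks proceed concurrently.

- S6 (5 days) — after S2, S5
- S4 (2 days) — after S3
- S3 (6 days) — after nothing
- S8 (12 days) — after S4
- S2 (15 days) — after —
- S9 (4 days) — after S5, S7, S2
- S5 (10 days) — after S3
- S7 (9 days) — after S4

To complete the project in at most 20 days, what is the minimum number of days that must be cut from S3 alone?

Current finish: 21 days; target: 20.
S3 is on every critical path, so each day cut from S3 cuts the finish by one (this holds down to a finish of 20).
Need 21 − 20 = 1 day off S3 → S3 becomes 5 days, finish becomes 20.

1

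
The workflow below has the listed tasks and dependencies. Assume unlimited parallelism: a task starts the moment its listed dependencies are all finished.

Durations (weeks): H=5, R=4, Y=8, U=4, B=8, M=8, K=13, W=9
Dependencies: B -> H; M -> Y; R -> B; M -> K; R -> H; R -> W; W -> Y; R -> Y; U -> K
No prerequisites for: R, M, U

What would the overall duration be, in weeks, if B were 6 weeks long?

21

Actual critical path: R→W→Y = 4+9+8 = 21 ⇒ 21 weeks.
B is off the critical path — its longest chain is 17 weeks, giving 4 of slack.
That remains the longest chain; total 21 weeks.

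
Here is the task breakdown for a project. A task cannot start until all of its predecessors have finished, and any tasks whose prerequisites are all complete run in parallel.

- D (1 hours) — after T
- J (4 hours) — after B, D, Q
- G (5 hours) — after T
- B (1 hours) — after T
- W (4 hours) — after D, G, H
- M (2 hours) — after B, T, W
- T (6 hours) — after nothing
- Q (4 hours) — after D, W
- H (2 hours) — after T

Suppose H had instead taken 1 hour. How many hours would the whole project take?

23

As given, the longest chain is T→G→W→Q→J = 6+5+4+4+4 = 23, so the finish is 23 hours.
The longest path through H is only 20 hours, so H has float 3.
That remains the longest chain; total 23 hours.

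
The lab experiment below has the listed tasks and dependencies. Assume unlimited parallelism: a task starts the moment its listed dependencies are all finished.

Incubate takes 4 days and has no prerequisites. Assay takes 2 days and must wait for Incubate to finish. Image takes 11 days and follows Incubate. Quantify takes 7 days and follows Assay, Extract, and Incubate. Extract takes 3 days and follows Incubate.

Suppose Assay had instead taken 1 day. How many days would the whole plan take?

15

Baseline: Incubate→Image = 4+11 = 15 → 15 days.
Assay has 2 days of float (longest path through it is 13).
That remains the longest chain; total 15 days.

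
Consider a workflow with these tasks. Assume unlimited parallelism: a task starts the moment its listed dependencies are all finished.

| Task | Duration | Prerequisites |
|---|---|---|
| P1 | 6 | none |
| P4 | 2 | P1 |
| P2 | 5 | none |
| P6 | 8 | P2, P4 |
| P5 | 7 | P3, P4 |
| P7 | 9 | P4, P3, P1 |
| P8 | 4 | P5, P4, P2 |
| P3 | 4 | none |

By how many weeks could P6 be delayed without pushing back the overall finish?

P1→P4→P5→P8 = 6+2+7+4 = 19 sets the makespan at 19 weeks.
P6 finishes as early as 16 and must finish by 19.
So P6 can slip 19 − 16 = 3 weeks.

3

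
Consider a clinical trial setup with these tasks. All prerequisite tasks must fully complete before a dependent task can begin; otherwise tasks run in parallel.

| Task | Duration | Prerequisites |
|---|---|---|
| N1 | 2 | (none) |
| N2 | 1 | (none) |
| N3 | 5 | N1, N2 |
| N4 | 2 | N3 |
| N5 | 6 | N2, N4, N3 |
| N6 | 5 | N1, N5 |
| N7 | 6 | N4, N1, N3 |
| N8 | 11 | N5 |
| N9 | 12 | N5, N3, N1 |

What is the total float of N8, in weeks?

Critical path: N1→N3→N4→N5→N9 = 2+5+2+6+12 = 27, so the finish is 27 weeks.
N8 finishes as early as 26 and must finish by 27.
Slack of N8 = 16 − 15 = 1 week.

1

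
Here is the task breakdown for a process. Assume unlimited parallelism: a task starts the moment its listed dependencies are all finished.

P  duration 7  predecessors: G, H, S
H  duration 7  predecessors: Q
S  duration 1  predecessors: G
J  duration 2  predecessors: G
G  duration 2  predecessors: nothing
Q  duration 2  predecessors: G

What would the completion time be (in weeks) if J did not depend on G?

Original critical path: G→Q→H→P = 2+2+7+7 = 18 ⇒ 18 weeks.
Without G→J, J's earliest start moves from 2 to 0.
The longest chain is now G→Q→H→P = 2+2+7+7 = 18, so the schedule takes 18 weeks.

18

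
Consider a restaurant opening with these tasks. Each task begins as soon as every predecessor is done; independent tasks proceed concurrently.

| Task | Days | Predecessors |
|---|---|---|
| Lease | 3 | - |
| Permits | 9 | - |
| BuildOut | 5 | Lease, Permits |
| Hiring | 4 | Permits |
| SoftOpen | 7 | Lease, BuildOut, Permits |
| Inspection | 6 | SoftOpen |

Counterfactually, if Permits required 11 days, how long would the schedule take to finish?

29

As given, the longest chain is Permits→BuildOut→SoftOpen→Inspection = 9+5+7+6 = 27, so the finish is 27 days.
Since Permits is critical, the +2 change carries straight to that chain (now 29 days).
The critical path is still Permits→BuildOut→SoftOpen→Inspection; finish is now 29 days.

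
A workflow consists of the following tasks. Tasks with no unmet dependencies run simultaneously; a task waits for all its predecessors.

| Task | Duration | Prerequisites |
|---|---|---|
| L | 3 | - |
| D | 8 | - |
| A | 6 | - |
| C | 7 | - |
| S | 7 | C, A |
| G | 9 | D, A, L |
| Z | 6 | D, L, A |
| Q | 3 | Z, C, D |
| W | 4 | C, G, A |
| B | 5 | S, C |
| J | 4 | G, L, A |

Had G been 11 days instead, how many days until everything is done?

23

Baseline: D→G→W = 8+9+4 = 21 → 21 days.
Since G is critical, the +2 change carries straight to that chain (now 23 days).
That remains the longest chain; total 23 days.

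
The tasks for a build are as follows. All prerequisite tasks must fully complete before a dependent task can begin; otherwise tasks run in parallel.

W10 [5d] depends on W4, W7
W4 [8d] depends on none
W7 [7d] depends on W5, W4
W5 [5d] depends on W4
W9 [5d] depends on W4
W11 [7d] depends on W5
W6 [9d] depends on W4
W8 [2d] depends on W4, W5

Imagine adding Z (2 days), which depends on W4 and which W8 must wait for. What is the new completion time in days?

25

Originally the plan takes 25 days.
With Z inserted, W8 now waits for max(W4, W5, Z).
New critical path: W4→W5→W7→W10 = 8+5+7+5 = 25 ⇒ 25 days.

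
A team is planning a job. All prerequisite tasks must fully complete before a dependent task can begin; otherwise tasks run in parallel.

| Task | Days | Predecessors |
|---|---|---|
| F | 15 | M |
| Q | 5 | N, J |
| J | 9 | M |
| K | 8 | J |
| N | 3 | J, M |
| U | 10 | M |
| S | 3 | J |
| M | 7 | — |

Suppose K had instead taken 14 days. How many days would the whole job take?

30

Critical path before the change: M→J→K = 7+9+8 = 24 giving 24 days.
Since K is critical, the +6 change carries straight to that chain (now 30 days).
That remains the longest chain; total 30 days.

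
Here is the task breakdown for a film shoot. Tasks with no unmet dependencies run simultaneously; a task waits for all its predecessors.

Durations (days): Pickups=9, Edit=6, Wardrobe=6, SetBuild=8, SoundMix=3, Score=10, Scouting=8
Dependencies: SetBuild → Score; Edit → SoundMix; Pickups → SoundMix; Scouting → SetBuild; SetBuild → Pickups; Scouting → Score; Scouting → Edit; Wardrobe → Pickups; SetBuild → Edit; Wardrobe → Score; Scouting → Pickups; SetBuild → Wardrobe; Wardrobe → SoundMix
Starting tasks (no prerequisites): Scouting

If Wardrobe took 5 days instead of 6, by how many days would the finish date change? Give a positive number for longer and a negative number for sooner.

Actual critical path: Scouting→SetBuild→Wardrobe→Pickups→SoundMix = 8+8+6+9+3 = 34 ⇒ 34 days.
Wardrobe lies on that path, so at 5 days the path becomes 33 days.
That remains the longest chain; total 33 days.
Change in finish: 33 − 34 = -1 days.

-1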